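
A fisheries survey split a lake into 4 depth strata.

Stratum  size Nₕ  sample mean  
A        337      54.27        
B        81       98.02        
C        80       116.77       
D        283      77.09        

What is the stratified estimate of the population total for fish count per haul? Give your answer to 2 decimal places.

A: 337·54.27 = 18288.99
B: 81·98.02 = 7939.62
C: 80·116.77 = 9341.6
D: 283·77.09 = 21816.47
τ̂ = Σ Nₕx̄ₕ = 57386.68.

57386.68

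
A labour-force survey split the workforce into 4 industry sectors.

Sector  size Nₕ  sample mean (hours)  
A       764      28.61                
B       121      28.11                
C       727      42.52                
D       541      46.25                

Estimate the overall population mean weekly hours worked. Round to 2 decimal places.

N = 764 + 121 + 727 + 541 = 2153.
Overall mean = Σ (Nₕ/N)·x̄ₕ — weight by population share, not a simple average.
Σ Nₕx̄ₕ = 764·28.61 + 121·28.11 + 727·42.52 + 541·46.25 = 21858.04 + 3401.31 + 30912.04 + 25021.25 = 81192.64.
Divide by N: 81192.64 / 2153 = 37.7114... → 37.71.

37.71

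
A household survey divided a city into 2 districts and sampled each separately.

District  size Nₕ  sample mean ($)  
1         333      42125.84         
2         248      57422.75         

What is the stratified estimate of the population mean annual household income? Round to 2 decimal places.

48655.33

x̄_st = (Σ Nₕx̄ₕ) / (Σ Nₕ) = (333·42125.84 + 248·57422.75) / 581
= 28268746.72 / 581 = 48655.3300... → 48655.33.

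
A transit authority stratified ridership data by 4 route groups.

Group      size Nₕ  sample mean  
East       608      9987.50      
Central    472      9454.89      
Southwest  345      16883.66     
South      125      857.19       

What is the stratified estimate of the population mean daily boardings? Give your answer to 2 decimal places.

x̄_st = (Σ Nₕx̄ₕ) / (Σ Nₕ) = (608·9987.50 + 472·9454.89 + 345·16883.66 + 125·857.19) / 1550
= 16467119.53 / 1550 = 10623.9481... → 10623.95.

10623.95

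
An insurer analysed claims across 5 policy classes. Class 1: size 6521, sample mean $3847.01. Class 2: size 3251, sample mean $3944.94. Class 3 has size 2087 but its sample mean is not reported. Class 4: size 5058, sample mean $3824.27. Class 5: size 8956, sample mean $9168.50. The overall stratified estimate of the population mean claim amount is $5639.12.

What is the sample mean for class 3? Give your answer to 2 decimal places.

Σ Nₕx̄ₕ = N·μ, so 2087·x̄_3 = 25873·5639.12 − (6521·3847.01 + 3251·3944.94 + 5058·3824.27 + 8956·9168.50).
= 145900951.76 − 139367595.81 = 6533355.95.
x̄_3 = 6533355.95 / 2087 = 3130.5012... → 3130.50.

3130.50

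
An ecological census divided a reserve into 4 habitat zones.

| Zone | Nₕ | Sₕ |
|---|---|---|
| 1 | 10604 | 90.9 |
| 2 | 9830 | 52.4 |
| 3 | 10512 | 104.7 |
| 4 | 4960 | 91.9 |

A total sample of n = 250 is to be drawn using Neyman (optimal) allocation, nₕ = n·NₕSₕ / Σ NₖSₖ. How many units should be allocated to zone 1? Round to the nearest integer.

79

1: NₕSₕ = 10604·90.9 = 963903.6
2: NₕSₕ = 9830·52.4 = 515092
3: NₕSₕ = 10512·104.7 = 1100606.4
4: NₕSₕ = 4960·91.9 = 455824
Σ NₕSₕ = 3035426.
n_1 = 250·963903.6/3035426 = 79.388... → 79.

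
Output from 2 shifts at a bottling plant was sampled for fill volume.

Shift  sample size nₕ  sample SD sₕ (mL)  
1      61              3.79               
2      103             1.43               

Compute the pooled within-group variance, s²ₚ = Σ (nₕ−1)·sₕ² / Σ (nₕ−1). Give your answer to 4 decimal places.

6.6076

Degrees of freedom: 60 + 102 = 162.
Σ(nₕ−1)sₕ² = 60·14.3641 + 102·2.0449 = 1070.4258.
s²ₚ = 1070.4258 / 162 = 6.607567... → 6.6076.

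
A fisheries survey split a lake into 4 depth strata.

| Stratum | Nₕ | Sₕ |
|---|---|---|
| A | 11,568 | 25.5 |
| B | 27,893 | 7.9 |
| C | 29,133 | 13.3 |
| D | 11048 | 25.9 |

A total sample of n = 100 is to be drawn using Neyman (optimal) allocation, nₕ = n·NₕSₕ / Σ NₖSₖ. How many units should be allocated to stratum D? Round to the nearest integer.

24

A: NₕSₕ = 11568·25.5 = 294984
B: NₕSₕ = 27893·7.9 = 220354.7
C: NₕSₕ = 29133·13.3 = 387468.9
D: NₕSₕ = 11048·25.9 = 286143.2
Σ NₕSₕ = 1188950.8.
n_D = 100·286143.2/1188950.8 = 24.067... → 24.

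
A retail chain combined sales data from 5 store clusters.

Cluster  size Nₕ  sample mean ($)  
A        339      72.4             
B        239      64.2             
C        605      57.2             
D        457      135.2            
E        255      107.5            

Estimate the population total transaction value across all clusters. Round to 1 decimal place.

A: 339·72.4 = 24543.6
B: 239·64.2 = 15343.8
C: 605·57.2 = 34606
D: 457·135.2 = 61786.4
E: 255·107.5 = 27412.5
τ̂ = Σ Nₕx̄ₕ = 163692.3.

163692.3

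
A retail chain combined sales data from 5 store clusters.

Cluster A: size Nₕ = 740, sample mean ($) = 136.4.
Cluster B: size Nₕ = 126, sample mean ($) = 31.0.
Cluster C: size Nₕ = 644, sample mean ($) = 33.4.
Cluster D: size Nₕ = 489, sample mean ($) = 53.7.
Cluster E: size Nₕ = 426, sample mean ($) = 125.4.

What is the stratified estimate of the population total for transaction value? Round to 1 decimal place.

Estimate total by summing Nₕ·x̄ₕ over strata.
740·136.4 + 126·31.0 + 644·33.4 + 489·53.7 + 426·125.4 = 100936 + 3906 + 21509.6 + 26259.3 + 53420.4 = 206031.3.

206031.3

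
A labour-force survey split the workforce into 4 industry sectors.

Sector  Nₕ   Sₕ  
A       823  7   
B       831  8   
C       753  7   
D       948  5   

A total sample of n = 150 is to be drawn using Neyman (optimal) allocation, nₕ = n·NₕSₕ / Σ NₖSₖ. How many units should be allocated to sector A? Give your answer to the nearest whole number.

39

A: NₕSₕ = 823·7 = 5761
B: NₕSₕ = 831·8 = 6648
C: NₕSₕ = 753·7 = 5271
D: NₕSₕ = 948·5 = 4740
Σ NₕSₕ = 22420.
n_A = 150·5761/22420 = 38.544... → 39.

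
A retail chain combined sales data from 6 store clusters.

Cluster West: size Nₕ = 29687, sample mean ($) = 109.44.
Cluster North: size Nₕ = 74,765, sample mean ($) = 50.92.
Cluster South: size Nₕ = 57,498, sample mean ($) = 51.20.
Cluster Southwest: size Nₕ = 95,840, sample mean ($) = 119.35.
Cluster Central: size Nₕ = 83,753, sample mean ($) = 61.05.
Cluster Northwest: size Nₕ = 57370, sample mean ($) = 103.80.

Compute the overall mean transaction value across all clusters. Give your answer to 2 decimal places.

81.49

N = 398913; weights Wₕ = Nₕ/N = (0.0744, 0.1874, 0.1441, 0.2403, 0.2100, 0.1438).
x̄_st = Σ Wₕ·x̄ₕ = 0.0744·109.44 + 0.1874·50.92 + 0.1441·51.20 + 0.2403·119.35 + 0.2100·61.05 + 0.1438·103.80 ≈ 81.4877...
→ 81.49.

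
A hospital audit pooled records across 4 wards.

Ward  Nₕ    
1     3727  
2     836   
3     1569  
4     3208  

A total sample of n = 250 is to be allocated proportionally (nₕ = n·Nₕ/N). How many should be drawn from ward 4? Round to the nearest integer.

86

N = 3727 + 836 + 1569 + 3208 = 9340.
n_4 = 250·3208/9340 = 85.867... → 86.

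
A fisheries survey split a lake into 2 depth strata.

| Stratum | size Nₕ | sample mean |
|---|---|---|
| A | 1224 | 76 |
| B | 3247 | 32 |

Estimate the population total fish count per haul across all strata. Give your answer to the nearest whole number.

196928

Population total = Σ Nₕ·x̄ₕ (each stratum's size times its mean).
1224·76 + 3247·32 = 93024 + 103904 = 196928.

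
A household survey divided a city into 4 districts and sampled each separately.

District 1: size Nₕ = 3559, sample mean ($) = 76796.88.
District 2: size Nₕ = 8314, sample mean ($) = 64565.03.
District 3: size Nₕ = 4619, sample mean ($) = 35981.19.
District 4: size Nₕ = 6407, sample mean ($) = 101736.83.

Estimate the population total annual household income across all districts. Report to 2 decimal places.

Estimate total by summing Nₕ·x̄ₕ over strata.
3559·76796.88 + 8314·64565.03 + 4619·35981.19 + 6407·101736.83 = 273320095.92 + 536793659.42 + 166197116.61 + 651827869.81 = 1628138741.76.

1628138741.76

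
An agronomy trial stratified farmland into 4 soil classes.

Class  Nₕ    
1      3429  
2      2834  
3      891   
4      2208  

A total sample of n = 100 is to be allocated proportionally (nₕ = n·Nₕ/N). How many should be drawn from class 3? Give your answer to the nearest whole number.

10

Share of class 3 = 891/9362 = 0.09517.
Allocate 100 × 0.09517 = 9.517... → 10.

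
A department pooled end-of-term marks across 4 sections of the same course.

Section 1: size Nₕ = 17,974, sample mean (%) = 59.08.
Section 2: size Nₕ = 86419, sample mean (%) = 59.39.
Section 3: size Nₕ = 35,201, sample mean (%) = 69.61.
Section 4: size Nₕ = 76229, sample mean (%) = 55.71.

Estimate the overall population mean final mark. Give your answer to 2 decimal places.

59.73

N = 17974 + 86419 + 35201 + 76229 = 215823.
The stratified mean weights each stratum mean by its population share Nₕ/N.
Σ Nₕx̄ₕ = 17974·59.08 + 86419·59.39 + 35201·69.61 + 76229·55.71 = 1061903.92 + 5132424.41 + 2450341.61 + 4246717.59 = 12891387.53.
Divide by N: 12891387.53 / 215823 = 59.7313... → 59.73.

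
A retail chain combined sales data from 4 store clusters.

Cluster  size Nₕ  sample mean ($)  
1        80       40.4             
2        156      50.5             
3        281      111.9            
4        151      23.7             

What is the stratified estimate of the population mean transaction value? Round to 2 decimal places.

69.06

N = 80 + 156 + 281 + 151 = 668.
Weight each subgroup mean by Nₕ/N and sum.
Σ Nₕx̄ₕ = 80·40.4 + 156·50.5 + 281·111.9 + 151·23.7 = 3232 + 7878 + 31443.9 + 3578.7 = 46132.6.
Divide by N: 46132.6 / 668 = 69.0608... → 69.06.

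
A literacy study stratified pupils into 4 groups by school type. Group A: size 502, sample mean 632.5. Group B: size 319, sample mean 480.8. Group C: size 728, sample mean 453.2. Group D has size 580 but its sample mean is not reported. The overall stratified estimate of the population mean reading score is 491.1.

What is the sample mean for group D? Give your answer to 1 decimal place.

N = 502 + 319 + 728 + 580 = 2129.
Overall total = μ·N = 491.1·2129 = 1045551.9.
Subtract the known strata: 502·632.5 + 319·480.8 + 728·453.2 = 800819.8.
Remaining total for group D: 1045551.9 − 800819.8 = 244732.1.
Divide by its size: 244732.1 / 580 = 421.952... → 422.0.

422.0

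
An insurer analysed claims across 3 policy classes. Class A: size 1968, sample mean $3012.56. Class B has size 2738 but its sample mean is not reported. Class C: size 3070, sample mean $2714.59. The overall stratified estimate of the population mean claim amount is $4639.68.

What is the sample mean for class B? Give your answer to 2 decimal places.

7967.73

Σ Nₕx̄ₕ = N·μ, so 2738·x̄_B = 7776·4639.68 − (1968·3012.56 + 3070·2714.59).
= 36078151.68 − 14262509.38 = 21815642.3.
x̄_B = 21815642.3 / 2738 = 7967.7291... → 7967.73.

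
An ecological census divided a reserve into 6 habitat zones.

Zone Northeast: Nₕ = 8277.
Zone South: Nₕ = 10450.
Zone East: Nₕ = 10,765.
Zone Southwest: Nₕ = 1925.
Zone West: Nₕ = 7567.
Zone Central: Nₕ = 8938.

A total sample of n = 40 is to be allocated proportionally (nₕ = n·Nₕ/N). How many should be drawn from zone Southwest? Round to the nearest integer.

2

Share of zone Southwest = 1925/47922 = 0.04017.
Allocate 40 × 0.04017 = 1.607... → 2.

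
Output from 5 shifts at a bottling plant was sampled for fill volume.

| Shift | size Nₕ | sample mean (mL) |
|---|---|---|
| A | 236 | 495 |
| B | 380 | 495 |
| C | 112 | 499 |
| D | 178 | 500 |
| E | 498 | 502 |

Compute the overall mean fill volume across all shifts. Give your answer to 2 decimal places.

498.44

N = 236 + 380 + 112 + 178 + 498 = 1404.
The stratified mean weights each stratum mean by its population share Nₕ/N.
Σ Nₕx̄ₕ = 236·495 + 380·495 + 112·499 + 178·500 + 498·502 = 116820 + 188100 + 55888 + 89000 + 249996 = 699804.
Divide by N: 699804 / 1404 = 498.4359... → 498.44.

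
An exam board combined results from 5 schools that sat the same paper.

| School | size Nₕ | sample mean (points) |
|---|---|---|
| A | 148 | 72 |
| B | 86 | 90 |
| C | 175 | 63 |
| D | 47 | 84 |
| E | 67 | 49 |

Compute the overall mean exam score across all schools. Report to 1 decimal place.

70.1

x̄_st = (Σ Nₕx̄ₕ) / (Σ Nₕ) = (148·72 + 86·90 + 175·63 + 47·84 + 67·49) / 523
= 36652 / 523 = 70.080... → 70.1.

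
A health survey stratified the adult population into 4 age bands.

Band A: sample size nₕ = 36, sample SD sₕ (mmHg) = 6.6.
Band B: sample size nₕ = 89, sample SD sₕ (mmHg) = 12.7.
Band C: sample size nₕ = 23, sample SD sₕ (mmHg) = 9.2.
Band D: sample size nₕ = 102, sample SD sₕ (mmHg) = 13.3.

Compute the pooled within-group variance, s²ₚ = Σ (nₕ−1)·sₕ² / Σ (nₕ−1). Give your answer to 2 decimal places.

144.09

Degrees of freedom: 35 + 88 + 22 + 101 = 246.
Σ(nₕ−1)sₕ² = 35·43.56 + 88·161.29 + 22·84.64 + 101·176.89 = 35446.09.
s²ₚ = 35446.09 / 246 = 144.0898... → 144.09.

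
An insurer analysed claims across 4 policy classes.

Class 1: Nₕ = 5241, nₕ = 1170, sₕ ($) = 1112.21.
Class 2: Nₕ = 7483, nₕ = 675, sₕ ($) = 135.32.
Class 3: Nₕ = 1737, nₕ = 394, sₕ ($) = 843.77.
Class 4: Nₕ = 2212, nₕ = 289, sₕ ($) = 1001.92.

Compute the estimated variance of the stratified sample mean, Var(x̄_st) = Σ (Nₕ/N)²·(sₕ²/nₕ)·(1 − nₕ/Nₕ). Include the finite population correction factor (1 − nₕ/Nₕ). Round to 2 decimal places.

N = 16673. Term for each stratum: Wₕ²sₕ²/nₕ·(1−nₕ/Nₕ).
Var(x̄_st) = 81.14756 + 4.97151 + 15.16353 + 53.15023 = 154.43283 → 154.43.

154.43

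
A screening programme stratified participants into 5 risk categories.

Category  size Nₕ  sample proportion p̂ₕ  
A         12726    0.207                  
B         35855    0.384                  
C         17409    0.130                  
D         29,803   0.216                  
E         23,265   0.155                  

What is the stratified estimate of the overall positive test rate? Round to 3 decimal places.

0.241

Wₕ = Nₕ/N with N = 119058: 0.1069, 0.3012, 0.1462, 0.2503, 0.1954.
p̂_st = 0.1069·0.207 + 0.3012·0.384 + 0.1462·0.130 + 0.2503·0.216 + 0.1954·0.155 ≈ 0.24114... → 0.241.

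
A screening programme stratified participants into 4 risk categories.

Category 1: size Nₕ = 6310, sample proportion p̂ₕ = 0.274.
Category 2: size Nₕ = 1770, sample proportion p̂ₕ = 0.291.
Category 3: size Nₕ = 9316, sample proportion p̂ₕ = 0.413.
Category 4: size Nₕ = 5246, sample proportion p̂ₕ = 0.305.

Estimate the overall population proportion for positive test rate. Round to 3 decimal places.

N = 6310 + 1770 + 9316 + 5246 = 22642.
Overall proportion = Σ (Nₕ/N)·p̂ₕ.
Σ Nₕp̂ₕ = 1728.94 + 515.07 + 3847.508 + 1600.03 = 7691.548.
7691.548 / 22642 = 0.33970... → 0.340.

0.340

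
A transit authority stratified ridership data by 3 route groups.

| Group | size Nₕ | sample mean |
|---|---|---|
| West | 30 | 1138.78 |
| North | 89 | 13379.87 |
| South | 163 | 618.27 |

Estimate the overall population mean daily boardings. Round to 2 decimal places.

x̄_st = (Σ Nₕx̄ₕ) / (Σ Nₕ) = (30·1138.78 + 89·13379.87 + 163·618.27) / 282
= 1325749.84 / 282 = 4701.2406... → 4701.24.

4701.24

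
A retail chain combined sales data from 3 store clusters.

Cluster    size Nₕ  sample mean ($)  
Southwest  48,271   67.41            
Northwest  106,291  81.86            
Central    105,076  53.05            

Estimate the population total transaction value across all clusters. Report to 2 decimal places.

Southwest: 48271·67.41 = 3253948.11
Northwest: 106291·81.86 = 8700981.26
Central: 105076·53.05 = 5574281.8
τ̂ = Σ Nₕx̄ₕ = 17529211.17.

17529211.17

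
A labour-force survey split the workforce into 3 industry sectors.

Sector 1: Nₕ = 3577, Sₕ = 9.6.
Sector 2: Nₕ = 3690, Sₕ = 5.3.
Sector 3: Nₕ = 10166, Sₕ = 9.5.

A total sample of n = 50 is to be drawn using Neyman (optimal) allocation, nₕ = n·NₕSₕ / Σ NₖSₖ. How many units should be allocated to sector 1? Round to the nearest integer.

11

1: NₕSₕ = 3577·9.6 = 34339.2
2: NₕSₕ = 3690·5.3 = 19557
3: NₕSₕ = 10166·9.5 = 96577
Σ NₕSₕ = 150473.2.
n_1 = 50·34339.2/150473.2 = 11.410... → 11.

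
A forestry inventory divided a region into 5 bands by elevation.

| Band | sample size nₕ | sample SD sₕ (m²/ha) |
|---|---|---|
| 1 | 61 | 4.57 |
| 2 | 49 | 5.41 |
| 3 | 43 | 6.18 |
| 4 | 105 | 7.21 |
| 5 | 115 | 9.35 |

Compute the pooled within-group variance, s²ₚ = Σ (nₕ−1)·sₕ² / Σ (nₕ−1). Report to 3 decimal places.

53.355

Degrees of freedom: 60 + 48 + 42 + 104 + 114 = 368.
Σ(nₕ−1)sₕ² = 60·20.8849 + 48·29.2681 + 42·38.1924 + 104·51.9841 + 114·87.4225 = 19634.555.
s²ₚ = 19634.555 / 368 = 53.35477... → 53.355.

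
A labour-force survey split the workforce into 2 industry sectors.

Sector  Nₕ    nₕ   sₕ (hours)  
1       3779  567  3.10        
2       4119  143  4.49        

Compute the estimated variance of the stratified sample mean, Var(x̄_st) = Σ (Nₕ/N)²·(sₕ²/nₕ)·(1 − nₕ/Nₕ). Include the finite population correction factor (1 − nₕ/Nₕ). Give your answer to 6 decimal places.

0.040312

N = 7898; Wₕ = Nₕ/N.
sector 1: (3779/7898)²·3.10²/567·(1 − 567/3779) = 0.003298060
sector 2: (4119/7898)²·4.49²/143·(1 − 143/4119) = 0.037013534
Sum = 0.040311594 → 0.040312.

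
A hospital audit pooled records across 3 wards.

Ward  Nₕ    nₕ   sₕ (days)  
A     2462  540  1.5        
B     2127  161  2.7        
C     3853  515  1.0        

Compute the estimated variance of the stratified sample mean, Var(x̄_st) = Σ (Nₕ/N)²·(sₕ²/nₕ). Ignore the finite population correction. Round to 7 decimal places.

N = 8442. Term for each stratum: Wₕ²sₕ²/nₕ.
Var(x̄_st) = 0.0003543840 + 0.0028743916 + 0.0004044828 = 0.0036332585 → 0.0036333.

0.0036333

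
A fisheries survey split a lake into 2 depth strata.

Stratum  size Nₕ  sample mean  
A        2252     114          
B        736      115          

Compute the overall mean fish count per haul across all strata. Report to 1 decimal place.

N = 2988; weights Wₕ = Nₕ/N = (0.7537, 0.2463).
x̄_st = Σ Wₕ·x̄ₕ = 0.7537·114 + 0.2463·115 ≈ 114.246...
→ 114.2.

114.2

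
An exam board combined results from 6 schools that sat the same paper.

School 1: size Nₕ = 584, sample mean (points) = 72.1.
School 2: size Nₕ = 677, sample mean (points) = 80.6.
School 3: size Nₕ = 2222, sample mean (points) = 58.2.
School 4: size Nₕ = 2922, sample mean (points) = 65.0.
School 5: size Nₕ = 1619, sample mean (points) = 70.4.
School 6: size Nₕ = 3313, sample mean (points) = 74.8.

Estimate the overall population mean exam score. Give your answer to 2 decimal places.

68.60

x̄_st = (Σ Nₕx̄ₕ) / (Σ Nₕ) = (584·72.1 + 677·80.6 + 2222·58.2 + 2922·65.0 + 1619·70.4 + 3313·74.8) / 11337
= 777713 / 11337 = 68.5995... → 68.60.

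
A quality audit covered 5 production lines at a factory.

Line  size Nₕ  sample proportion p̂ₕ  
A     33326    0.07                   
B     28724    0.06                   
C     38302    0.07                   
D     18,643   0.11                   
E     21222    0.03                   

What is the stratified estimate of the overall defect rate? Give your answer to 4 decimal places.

N = 33326 + 28724 + 38302 + 18643 + 21222 = 140217.
Overall proportion = Σ (Nₕ/N)·p̂ₕ.
Σ Nₕp̂ₕ = 2332.82 + 1723.44 + 2681.14 + 2050.73 + 636.66 = 9424.79.
9424.79 / 140217 = 0.067216... → 0.0672.

0.0672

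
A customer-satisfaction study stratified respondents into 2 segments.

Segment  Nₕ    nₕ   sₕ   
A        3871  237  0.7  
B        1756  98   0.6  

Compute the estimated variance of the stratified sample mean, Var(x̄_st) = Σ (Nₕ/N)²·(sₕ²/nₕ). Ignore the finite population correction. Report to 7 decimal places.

N = 5627; Wₕ = Nₕ/N.
segment A: (3871/5627)²·0.7²/237 = 0.0009784536
segment B: (1756/5627)²·0.6²/98 = 0.0003577434
Sum = 0.0013361970 → 0.0013362.

0.0013362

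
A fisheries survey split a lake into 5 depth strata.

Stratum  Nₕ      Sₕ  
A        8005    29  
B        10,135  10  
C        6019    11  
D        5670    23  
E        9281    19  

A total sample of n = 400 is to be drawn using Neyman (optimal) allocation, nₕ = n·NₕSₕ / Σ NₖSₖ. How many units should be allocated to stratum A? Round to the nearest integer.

131

A: NₕSₕ = 8005·29 = 232145
B: NₕSₕ = 10135·10 = 101350
C: NₕSₕ = 6019·11 = 66209
D: NₕSₕ = 5670·23 = 130410
E: NₕSₕ = 9281·19 = 176339
Σ NₕSₕ = 706453.
n_A = 400·232145/706453 = 131.443... → 131.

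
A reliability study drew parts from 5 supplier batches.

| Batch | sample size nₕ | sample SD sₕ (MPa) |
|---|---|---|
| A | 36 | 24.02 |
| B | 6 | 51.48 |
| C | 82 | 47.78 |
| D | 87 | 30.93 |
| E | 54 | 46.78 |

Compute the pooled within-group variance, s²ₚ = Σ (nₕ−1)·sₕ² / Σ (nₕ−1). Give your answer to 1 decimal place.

1602.4

Degrees of freedom: 35 + 5 + 81 + 86 + 53 = 260.
Σ(nₕ−1)sₕ² = 35·576.9604 + 5·2650.1904 + 81·2282.9284 + 86·956.6649 + 53·2188.3684 = 416618.473.
s²ₚ = 416618.473 / 260 = 1602.379... → 1602.4.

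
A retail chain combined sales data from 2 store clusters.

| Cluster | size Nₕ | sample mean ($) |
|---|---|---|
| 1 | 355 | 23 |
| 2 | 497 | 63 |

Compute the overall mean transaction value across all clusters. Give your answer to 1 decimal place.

46.3

N = 355 + 497 = 852.
The stratified mean weights each stratum mean by its population share Nₕ/N.
Σ Nₕx̄ₕ = 355·23 + 497·63 = 8165 + 31311 = 39476.
Divide by N: 39476 / 852 = 46.333... → 46.3.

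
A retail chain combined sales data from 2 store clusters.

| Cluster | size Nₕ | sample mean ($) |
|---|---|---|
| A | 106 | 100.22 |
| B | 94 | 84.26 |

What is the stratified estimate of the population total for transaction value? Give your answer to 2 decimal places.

Estimate total by summing Nₕ·x̄ₕ over strata.
106·100.22 + 94·84.26 = 10623.32 + 7920.44 = 18543.76.

18543.76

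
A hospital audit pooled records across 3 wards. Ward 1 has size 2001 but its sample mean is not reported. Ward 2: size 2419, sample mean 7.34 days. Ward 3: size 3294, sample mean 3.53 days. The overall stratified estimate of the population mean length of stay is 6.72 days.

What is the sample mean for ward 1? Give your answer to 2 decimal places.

11.22

Σ Nₕx̄ₕ = N·μ, so 2001·x̄_1 = 7714·6.72 − (2419·7.34 + 3294·3.53).
= 51838.08 − 29383.28 = 22454.8.
x̄_1 = 22454.8 / 2001 = 11.2218... → 11.22.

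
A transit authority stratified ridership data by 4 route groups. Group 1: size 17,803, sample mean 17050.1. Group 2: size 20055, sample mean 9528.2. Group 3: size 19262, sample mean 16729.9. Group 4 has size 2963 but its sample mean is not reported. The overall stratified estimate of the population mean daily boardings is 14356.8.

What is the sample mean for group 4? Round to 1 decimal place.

15429.4

N = 17803 + 20055 + 19262 + 2963 = 60083.
Overall total = μ·N = 14356.8·60083 = 862599614.4.
Subtract the known strata: 17803·17050.1 + 20055·9528.2 + 19262·16729.9 = 816882315.1.
Remaining total for group 4: 862599614.4 − 816882315.1 = 45717299.3.
Divide by its size: 45717299.3 / 2963 = 15429.396... → 15429.4.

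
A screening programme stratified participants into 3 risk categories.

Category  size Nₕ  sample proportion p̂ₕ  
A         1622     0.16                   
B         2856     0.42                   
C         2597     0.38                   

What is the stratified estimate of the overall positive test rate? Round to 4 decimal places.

N = 1622 + 2856 + 2597 = 7075.
Overall proportion = Σ (Nₕ/N)·p̂ₕ.
Σ Nₕp̂ₕ = 259.52 + 1199.52 + 986.86 = 2445.9.
2445.9 / 7075 = 0.345710... → 0.3457.

0.3457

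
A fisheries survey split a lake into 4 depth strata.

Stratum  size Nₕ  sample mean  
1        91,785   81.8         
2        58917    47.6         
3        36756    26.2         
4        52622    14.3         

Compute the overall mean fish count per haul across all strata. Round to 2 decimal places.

x̄_st = (Σ Nₕx̄ₕ) / (Σ Nₕ) = (91785·81.8 + 58917·47.6 + 36756·26.2 + 52622·14.3) / 240080
= 12027964 / 240080 = 50.0998... → 50.10.

50.10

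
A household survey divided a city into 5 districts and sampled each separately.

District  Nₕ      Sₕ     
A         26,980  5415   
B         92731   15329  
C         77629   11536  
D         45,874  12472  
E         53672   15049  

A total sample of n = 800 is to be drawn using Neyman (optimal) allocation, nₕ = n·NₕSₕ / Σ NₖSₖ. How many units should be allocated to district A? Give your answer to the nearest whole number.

30

A: NₕSₕ = 26980·5415 = 146096700
B: NₕSₕ = 92731·15329 = 1421473499
C: NₕSₕ = 77629·11536 = 895528144
D: NₕSₕ = 45874·12472 = 572140528
E: NₕSₕ = 53672·15049 = 807709928
Σ NₕSₕ = 3842948799.
n_A = 800·146096700/3842948799 = 30.413... → 30.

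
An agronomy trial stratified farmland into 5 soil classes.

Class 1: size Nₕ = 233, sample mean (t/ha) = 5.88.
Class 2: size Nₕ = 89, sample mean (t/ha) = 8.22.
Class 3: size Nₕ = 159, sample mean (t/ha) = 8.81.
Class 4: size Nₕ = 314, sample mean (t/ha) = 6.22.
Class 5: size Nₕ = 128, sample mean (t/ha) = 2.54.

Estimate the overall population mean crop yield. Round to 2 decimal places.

6.26

x̄_st = (Σ Nₕx̄ₕ) / (Σ Nₕ) = (233·5.88 + 89·8.22 + 159·8.81 + 314·6.22 + 128·2.54) / 923
= 5780.61 / 923 = 6.2628... → 6.26.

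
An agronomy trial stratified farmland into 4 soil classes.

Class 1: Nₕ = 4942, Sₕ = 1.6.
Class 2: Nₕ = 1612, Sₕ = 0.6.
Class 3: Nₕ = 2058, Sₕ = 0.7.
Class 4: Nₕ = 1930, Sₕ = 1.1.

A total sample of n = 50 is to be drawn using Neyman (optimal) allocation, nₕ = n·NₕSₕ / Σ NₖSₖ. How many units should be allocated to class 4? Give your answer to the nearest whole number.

9

Σ NₕSₕ = 4942·1.6 + 1612·0.6 + 2058·0.7 + 1930·1.1 = 12438.
Share for 4: 2123/12438 = 0.17069.
n_4 = 50 × 0.17069 = 8.534... → 9.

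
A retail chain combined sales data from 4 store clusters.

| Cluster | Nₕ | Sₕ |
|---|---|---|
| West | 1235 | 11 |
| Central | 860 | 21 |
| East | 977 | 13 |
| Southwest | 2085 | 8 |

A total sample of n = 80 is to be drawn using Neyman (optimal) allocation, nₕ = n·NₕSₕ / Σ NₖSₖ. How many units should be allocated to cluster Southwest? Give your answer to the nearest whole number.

West: NₕSₕ = 1235·11 = 13585
Central: NₕSₕ = 860·21 = 18060
East: NₕSₕ = 977·13 = 12701
Southwest: NₕSₕ = 2085·8 = 16680
Σ NₕSₕ = 61026.
n_Southwest = 80·16680/61026 = 21.866... → 22.

22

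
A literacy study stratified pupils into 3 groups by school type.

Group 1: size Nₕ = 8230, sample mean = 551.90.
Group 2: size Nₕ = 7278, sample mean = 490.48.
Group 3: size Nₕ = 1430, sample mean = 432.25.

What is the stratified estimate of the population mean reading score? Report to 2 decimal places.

N = 8230 + 7278 + 1430 = 16938.
The stratified mean weights each stratum mean by its population share Nₕ/N.
Σ Nₕx̄ₕ = 8230·551.90 + 7278·490.48 + 1430·432.25 = 4542137 + 3569713.44 + 618117.5 = 8729967.94.
Divide by N: 8729967.94 / 16938 = 515.4072... → 515.41.

515.41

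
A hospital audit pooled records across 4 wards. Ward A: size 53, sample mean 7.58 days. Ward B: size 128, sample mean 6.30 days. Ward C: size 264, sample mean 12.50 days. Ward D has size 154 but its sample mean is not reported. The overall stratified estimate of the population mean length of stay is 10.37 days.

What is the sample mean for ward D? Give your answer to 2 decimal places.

Σ Nₕx̄ₕ = N·μ, so 154·x̄_D = 599·10.37 − (53·7.58 + 128·6.30 + 264·12.50).
= 6211.63 − 4508.14 = 1703.49.
x̄_D = 1703.49 / 154 = 11.0616... → 11.06.

11.06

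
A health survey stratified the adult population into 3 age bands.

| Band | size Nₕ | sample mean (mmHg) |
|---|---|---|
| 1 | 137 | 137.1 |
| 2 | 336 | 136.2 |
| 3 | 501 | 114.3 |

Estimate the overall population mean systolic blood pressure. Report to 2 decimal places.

125.06

N = 974; weights Wₕ = Nₕ/N = (0.1407, 0.3450, 0.5144).
x̄_st = Σ Wₕ·x̄ₕ = 0.1407·137.1 + 0.3450·136.2 + 0.5144·114.3 ≈ 125.0618...
→ 125.06.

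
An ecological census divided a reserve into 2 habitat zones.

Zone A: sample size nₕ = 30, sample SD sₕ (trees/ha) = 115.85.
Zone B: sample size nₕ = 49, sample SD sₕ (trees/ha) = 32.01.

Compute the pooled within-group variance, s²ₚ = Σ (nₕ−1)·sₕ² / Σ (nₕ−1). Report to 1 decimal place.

5693.5

Degrees of freedom: 29 + 48 = 77.
Σ(nₕ−1)sₕ² = 29·13421.2225 + 48·1024.6401 = 438398.1773.
s²ₚ = 438398.1773 / 77 = 5693.483... → 5693.5.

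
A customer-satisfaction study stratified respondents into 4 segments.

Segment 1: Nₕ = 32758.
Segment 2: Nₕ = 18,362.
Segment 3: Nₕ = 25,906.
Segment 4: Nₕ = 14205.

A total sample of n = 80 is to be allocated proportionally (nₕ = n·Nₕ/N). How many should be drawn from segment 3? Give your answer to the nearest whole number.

23

Share of segment 3 = 25906/91231 = 0.28396.
Allocate 80 × 0.28396 = 22.717... → 23.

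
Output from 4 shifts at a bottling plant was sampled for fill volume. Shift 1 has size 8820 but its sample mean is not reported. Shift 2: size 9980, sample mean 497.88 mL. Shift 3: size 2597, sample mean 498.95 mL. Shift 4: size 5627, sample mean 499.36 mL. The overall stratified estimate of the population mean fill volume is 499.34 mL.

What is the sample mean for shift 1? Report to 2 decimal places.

N = 8820 + 9980 + 2597 + 5627 = 27024.
Overall total = μ·N = 499.34·27024 = 13494164.16.
Subtract the known strata: 9980·497.88 + 2597·498.95 + 5627·499.36 = 9074514.27.
Remaining total for shift 1: 13494164.16 − 9074514.27 = 4419649.89.
Divide by its size: 4419649.89 / 8820 = 501.0941... → 501.09.

501.09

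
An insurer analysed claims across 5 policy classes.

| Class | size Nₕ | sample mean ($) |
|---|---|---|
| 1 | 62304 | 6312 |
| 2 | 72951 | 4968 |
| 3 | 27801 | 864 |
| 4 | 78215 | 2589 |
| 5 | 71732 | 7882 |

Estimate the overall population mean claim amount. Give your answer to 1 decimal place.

4944.3

x̄_st = (Σ Nₕx̄ₕ) / (Σ Nₕ) = (62304·6312 + 72951·4968 + 27801·864 + 78215·2589 + 71732·7882) / 313003
= 1547593739 / 313003 = 4944.342... → 4944.3.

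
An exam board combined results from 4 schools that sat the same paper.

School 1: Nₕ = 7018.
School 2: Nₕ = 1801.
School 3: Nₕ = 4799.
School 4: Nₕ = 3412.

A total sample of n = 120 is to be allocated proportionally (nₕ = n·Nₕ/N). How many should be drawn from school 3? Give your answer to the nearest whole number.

N = 7018 + 1801 + 4799 + 3412 = 17030.
n_3 = 120·4799/17030 = 33.816... → 34.

34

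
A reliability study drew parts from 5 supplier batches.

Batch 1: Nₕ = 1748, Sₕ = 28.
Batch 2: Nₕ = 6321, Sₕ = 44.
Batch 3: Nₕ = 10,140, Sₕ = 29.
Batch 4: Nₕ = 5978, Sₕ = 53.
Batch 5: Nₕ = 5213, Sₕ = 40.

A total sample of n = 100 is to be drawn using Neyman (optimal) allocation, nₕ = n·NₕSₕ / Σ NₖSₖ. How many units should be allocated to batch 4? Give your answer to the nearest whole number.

28

1: NₕSₕ = 1748·28 = 48944
2: NₕSₕ = 6321·44 = 278124
3: NₕSₕ = 10140·29 = 294060
4: NₕSₕ = 5978·53 = 316834
5: NₕSₕ = 5213·40 = 208520
Σ NₕSₕ = 1146482.
n_4 = 100·316834/1146482 = 27.635... → 28.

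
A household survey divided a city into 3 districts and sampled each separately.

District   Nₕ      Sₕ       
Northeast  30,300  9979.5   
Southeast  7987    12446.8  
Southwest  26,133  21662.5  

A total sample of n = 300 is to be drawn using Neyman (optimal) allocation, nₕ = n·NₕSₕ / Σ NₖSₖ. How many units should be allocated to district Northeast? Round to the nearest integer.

94

Northeast: NₕSₕ = 30300·9979.5 = 302378850
Southeast: NₕSₕ = 7987·12446.8 = 99412591.6
Southwest: NₕSₕ = 26133·21662.5 = 566106112.5
Σ NₕSₕ = 967897554.1.
n_Northeast = 300·302378850/967897554.1 = 93.722... → 94.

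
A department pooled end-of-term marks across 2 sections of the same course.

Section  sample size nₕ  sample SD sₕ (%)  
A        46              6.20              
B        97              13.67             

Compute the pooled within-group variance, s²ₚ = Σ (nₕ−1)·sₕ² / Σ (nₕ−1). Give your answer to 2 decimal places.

Degrees of freedom: 45 + 96 = 141.
Σ(nₕ−1)sₕ² = 45·38.44 + 96·186.8689 = 19669.2144.
s²ₚ = 19669.2144 / 141 = 139.4980... → 139.50.

139.50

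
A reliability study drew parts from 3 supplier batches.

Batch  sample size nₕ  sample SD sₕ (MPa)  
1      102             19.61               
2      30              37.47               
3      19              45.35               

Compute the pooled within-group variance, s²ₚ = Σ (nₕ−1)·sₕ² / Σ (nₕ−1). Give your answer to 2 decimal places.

1: (102−1)·19.61² = 101·384.5521 = 38839.7621
2: (30−1)·37.47² = 29·1404.0009 = 40716.0261
3: (19−1)·45.35² = 18·2056.6225 = 37019.205
Numerator = 116574.9932; denominator = Σ(nₕ−1) = 148.
s²ₚ = 116574.9932/148 = 787.6689... → 787.67.

787.67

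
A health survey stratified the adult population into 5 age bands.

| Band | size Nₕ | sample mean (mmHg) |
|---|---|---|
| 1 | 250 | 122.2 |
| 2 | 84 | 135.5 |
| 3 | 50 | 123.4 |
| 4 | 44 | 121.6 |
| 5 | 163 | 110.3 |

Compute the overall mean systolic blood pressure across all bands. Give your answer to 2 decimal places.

120.87

N = 591; weights Wₕ = Nₕ/N = (0.4230, 0.1421, 0.0846, 0.0745, 0.2758).
x̄_st = Σ Wₕ·x̄ₕ = 0.4230·122.2 + 0.1421·135.5 + 0.0846·123.4 + 0.0745·121.6 + 0.2758·110.3 ≈ 120.8651...
→ 120.87.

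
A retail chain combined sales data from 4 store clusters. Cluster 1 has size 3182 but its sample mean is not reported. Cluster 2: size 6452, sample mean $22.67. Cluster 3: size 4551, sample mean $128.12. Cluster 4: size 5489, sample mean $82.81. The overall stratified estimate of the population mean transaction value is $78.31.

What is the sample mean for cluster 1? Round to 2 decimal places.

Σ Nₕx̄ₕ = N·μ, so 3182·x̄_1 = 19674·78.31 − (6452·22.67 + 4551·128.12 + 5489·82.81).
= 1540670.94 − 1183885.05 = 356785.89.
x̄_1 = 356785.89 / 3182 = 112.1263... → 112.13.

112.13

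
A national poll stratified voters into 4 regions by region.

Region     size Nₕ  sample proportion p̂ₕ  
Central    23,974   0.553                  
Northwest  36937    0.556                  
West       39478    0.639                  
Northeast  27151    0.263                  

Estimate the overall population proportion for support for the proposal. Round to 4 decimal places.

0.5188

Wₕ = Nₕ/N with N = 127540: 0.1880, 0.2896, 0.3095, 0.2129.
p̂_st = 0.1880·0.553 + 0.2896·0.556 + 0.3095·0.639 + 0.2129·0.263 ≈ 0.518753... → 0.5188.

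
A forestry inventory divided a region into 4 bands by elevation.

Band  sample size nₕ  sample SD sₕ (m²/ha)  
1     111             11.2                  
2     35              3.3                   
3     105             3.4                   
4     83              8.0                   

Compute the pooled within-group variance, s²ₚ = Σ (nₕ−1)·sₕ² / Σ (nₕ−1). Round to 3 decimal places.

1: (111−1)·11.2² = 110·125.44 = 13798.4
2: (35−1)·3.3² = 34·10.89 = 370.26
3: (105−1)·3.4² = 104·11.56 = 1202.24
4: (83−1)·8.0² = 82·64 = 5248
Numerator = 20618.9; denominator = Σ(nₕ−1) = 330.
s²ₚ = 20618.9/330 = 62.48152... → 62.482.

62.482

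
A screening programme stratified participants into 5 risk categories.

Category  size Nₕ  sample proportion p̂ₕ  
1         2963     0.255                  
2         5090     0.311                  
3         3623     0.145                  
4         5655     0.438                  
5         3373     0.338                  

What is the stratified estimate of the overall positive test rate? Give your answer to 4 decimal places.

N = 2963 + 5090 + 3623 + 5655 + 3373 = 20704.
Overall proportion = Σ (Nₕ/N)·p̂ₕ.
Σ Nₕp̂ₕ = 755.565 + 1582.99 + 525.335 + 2476.89 + 1140.074 = 6480.854.
6480.854 / 20704 = 0.313024... → 0.3130.

0.3130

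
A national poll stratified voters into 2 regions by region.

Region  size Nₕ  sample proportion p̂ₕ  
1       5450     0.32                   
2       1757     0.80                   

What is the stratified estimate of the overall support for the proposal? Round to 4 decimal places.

0.4370

N = 5450 + 1757 = 7207.
Overall proportion = Σ (Nₕ/N)·p̂ₕ.
Σ Nₕp̂ₕ = 1744 + 1405.6 = 3149.6.
3149.6 / 7207 = 0.437020... → 0.4370.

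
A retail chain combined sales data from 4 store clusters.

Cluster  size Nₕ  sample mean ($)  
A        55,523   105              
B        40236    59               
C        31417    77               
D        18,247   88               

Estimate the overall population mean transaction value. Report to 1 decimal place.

84.1

x̄_st = (Σ Nₕx̄ₕ) / (Σ Nₕ) = (55523·105 + 40236·59 + 31417·77 + 18247·88) / 145423
= 12228684 / 145423 = 84.090... → 84.1.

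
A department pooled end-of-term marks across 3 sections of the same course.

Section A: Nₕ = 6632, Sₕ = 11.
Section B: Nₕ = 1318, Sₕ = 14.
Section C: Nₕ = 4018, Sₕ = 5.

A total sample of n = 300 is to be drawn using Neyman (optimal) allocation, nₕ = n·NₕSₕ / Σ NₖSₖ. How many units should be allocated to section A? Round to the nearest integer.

Σ NₕSₕ = 6632·11 + 1318·14 + 4018·5 = 111494.
Share for A: 72952/111494 = 0.65431.
n_A = 300 × 0.65431 = 196.294... → 196.

196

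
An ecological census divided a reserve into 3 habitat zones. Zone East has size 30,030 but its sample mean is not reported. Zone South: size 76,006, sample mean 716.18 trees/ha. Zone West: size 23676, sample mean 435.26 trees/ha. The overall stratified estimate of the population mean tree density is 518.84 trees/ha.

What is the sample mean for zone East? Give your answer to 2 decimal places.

85.27

Σ Nₕx̄ₕ = N·μ, so 30030·x̄_East = 129712·518.84 − (76006·716.18 + 23676·435.26).
= 67299774.08 − 64739192.84 = 2560581.24.
x̄_East = 2560581.24 / 30030 = 85.2674... → 85.27.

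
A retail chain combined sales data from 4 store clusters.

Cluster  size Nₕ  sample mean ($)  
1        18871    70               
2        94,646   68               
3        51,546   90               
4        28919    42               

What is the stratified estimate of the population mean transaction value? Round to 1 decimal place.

N = 193982; weights Wₕ = Nₕ/N = (0.0973, 0.4879, 0.2657, 0.1491).
x̄_st = Σ Wₕ·x̄ₕ = 0.0973·70 + 0.4879·68 + 0.2657·90 + 0.1491·42 ≈ 70.164...
→ 70.2.

70.2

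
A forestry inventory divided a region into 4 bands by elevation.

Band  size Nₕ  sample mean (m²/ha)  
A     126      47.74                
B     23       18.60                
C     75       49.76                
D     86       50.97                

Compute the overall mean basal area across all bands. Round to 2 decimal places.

x̄_st = (Σ Nₕx̄ₕ) / (Σ Nₕ) = (126·47.74 + 23·18.60 + 75·49.76 + 86·50.97) / 310
= 14558.46 / 310 = 46.9628... → 46.96.

46.96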